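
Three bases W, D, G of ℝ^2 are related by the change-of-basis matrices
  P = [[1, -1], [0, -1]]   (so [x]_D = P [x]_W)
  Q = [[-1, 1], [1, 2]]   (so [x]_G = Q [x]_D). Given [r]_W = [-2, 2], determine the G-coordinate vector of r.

First [r]_D = P [r]_W = [-4, -2].
Then [r]_G = Q [r]_D = [2, -8].

[2, -8]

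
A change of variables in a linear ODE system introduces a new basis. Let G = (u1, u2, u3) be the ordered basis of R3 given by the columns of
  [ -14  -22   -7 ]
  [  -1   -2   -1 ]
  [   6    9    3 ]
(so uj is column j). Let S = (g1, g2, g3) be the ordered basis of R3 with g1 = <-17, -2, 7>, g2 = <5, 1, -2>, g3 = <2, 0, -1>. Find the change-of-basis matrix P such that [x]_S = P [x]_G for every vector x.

[[1, 2, 0], [1, 2, -1], [-1, 1, -1]]

Let M have columns uj and N have columns gj. Then for every x, N [x]_S = x = M [x]_G, so P = N^(-1) M.
Since det N = 1, N^(-1) has integer entries; multiplying gives P = [[1, 2, 0], [1, 2, -1], [-1, 1, -1]].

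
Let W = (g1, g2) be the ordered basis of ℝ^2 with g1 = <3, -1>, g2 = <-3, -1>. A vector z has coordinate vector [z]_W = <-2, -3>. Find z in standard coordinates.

z = M [z]_W, where M has columns g1, g2.
Carrying out the matrix-vector product, z = <3, 5>.

<3, 5>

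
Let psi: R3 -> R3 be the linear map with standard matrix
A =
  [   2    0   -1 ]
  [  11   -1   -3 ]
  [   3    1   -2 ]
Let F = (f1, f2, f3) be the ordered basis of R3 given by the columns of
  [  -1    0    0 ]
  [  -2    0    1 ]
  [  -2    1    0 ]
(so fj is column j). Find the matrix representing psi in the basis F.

The j-th column of [psi]_F is [psi(fj)]_F.
psi(f1) = A f1 = [0, -3, -1] = 0·f1 - f2 - 3f3, so column 1 is [0, -1, -3].
Repeating for f2, f3 and assembling the columns gives [[0, 1, 0], [-1, 0, 1], [-3, -1, -1]].

[[0, 1, 0], [-1, 0, 1], [-3, -1, -1]]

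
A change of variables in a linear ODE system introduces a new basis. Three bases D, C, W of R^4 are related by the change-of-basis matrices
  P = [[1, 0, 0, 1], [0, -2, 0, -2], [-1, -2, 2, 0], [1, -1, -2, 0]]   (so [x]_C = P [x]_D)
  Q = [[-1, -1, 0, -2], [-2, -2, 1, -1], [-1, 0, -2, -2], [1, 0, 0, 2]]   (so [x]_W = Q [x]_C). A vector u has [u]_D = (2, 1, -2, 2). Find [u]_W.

(-8, -9, 2, 14)

First [u]_C = P [u]_D = (4, -6, -8, 5).
Then [u]_W = Q [u]_C = (-8, -9, 2, 14).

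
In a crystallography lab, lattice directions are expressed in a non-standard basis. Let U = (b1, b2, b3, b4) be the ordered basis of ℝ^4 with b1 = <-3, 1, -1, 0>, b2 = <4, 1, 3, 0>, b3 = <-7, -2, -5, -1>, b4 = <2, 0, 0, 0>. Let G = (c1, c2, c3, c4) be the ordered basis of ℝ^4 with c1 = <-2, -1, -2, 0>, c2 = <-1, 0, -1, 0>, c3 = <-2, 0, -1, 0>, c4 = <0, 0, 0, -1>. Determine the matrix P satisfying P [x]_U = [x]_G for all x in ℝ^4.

[[-1, -1, 2, 0], [1, 0, -1, 2], [2, -1, 2, -2], [0, 0, 1, 0]]

Take x = bj: its U-coordinates are the j-th standard unit vector, so P e_j — column j of P — equals [bj]_G.
b1 = -c1 + c2 + 2c3 + 0·c4, giving column 1 = <-1, 1, 2, 0>; repeating for each j gives P = [[-1, -1, 2, 0], [1, 0, -1, 2], [2, -1, 2, -2], [0, 0, 1, 0]].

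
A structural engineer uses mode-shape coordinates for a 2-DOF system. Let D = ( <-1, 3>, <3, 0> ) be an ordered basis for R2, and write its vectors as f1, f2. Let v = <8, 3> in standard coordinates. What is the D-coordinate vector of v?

We seek scalars with c_1 f1 + c_2 f2 = v; equivalently solve M c = v where the columns of M are f1, f2.
System: -c_1 + 3c_2 = 8, 3c_1 + 0c_2 = 3; solving gives c_1 = 1, c_2 = 3.
Check: f1 + 3f2 = <8, 3>.

<1, 3>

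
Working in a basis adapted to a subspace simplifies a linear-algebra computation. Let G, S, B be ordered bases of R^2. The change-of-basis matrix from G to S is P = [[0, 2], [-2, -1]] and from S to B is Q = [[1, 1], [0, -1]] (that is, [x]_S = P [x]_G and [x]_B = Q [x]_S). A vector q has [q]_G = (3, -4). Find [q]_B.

(-10, 2)

Composing the changes, [q]_B = Q P [q]_G.
Q P = [[-2, 1], [2, 1]]; applying this to (3, -4) gives (-10, 2).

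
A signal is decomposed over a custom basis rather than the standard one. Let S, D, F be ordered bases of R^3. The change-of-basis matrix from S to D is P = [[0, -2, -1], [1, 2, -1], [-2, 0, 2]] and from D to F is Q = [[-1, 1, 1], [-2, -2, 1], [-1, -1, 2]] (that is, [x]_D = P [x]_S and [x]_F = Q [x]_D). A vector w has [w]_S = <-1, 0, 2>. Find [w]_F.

Composing the changes, [w]_F = Q P [w]_S.
Q P = [[-1, 4, 2], [-4, 0, 6], [-5, 0, 6]]; applying this to <-1, 0, 2> gives <5, 16, 17>.

<5, 16, 17>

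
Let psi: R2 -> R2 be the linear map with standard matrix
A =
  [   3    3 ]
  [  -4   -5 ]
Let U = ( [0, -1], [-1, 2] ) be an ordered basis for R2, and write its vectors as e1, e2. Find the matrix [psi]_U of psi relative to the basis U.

With P the matrix whose columns are e1, e2, [psi]_U = P^(-1) A P.
Column by column: psi(e1) = A e1 = [-3, 5]; its U-coordinates [1, 3] give column 1.
Continuing for each basis vector yields [psi]_U = [[1, 0], [3, -3]].

[[1, 0], [3, -3]]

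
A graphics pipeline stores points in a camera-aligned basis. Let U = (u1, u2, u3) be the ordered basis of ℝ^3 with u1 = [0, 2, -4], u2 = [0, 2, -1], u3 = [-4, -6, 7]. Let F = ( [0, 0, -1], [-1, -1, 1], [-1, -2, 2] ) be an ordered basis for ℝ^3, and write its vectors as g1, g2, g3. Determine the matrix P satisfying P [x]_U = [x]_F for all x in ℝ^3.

[[2, -1, -1], [2, 2, 2], [-2, -2, 2]]

Column j of P is [uj]_F, since P maps U-coordinates to F-coordinates.
Expressing u1 in F: u1 = 2g1 + 2g2 - 2g3, so column 1 of P is [2, 2, -2].
Doing the same for each uj gives P = [[2, -1, -1], [2, 2, 2], [-2, -2, 2]].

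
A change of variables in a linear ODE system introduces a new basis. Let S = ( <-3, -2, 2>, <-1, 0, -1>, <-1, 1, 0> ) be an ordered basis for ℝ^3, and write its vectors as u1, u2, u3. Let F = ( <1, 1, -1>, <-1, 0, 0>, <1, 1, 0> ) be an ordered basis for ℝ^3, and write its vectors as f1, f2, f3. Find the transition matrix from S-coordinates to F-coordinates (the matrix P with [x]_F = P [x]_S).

[[-2, 1, 0], [1, 1, 2], [0, -1, 1]]

Take x = uj: its S-coordinates are the j-th standard unit vector, so P e_j — column j of P — equals [uj]_F.
u1 = -2f1 + f2 + 0·f3, giving column 1 = <-2, 1, 0>; repeating for each j gives P = [[-2, 1, 0], [1, 1, 2], [0, -1, 1]].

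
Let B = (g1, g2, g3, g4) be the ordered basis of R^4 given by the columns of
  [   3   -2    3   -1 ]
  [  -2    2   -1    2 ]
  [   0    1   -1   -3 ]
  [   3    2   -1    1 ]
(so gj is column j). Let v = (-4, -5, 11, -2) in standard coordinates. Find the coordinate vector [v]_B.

We seek scalars with c_1 g1 + ... + c_4 g4 = v; equivalently solve M c = v where the columns of M are g1, ..., g4.
Solving this 4x4 system gives c = (0, -1, -3, -3).
Check: 0·g1 - g2 - 3g3 - 3g4 = (-4, -5, 11, -2).

(0, -1, -3, -3)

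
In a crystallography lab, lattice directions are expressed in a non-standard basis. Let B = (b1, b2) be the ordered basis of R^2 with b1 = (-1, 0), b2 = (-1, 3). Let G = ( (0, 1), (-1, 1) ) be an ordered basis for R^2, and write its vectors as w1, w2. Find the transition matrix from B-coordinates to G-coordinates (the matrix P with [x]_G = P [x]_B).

Column j of P is [bj]_G, since P maps B-coordinates to G-coordinates.
Expressing b1 in G: b1 = -w1 + w2, so column 1 of P is (-1, 1).
Doing the same for each bj gives P = [[-1, 2], [1, 1]].

[[-1, 2], [1, 1]]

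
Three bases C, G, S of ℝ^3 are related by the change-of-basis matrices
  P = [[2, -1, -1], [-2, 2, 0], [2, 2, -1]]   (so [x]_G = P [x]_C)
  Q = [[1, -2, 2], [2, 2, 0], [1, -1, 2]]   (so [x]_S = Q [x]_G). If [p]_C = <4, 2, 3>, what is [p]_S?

<29, -2, 25>

Composing the changes, [p]_S = Q P [p]_C.
Q P = [[10, -1, -3], [0, 2, -2], [8, 1, -3]]; applying this to <4, 2, 3> gives <29, -2, 25>.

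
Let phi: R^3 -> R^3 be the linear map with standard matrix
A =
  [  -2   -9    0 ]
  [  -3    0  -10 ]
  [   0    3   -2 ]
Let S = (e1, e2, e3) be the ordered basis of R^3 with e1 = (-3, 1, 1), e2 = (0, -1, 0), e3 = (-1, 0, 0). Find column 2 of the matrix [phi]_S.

Compute phi(e2) = A e2 = (9, 0, -3) in standard coordinates.
Then write this in S-coordinates: solve for y in y_1 e1 + ... + y_3 e3 = (9, 0, -3).
This gives y = (-3, -3, 0), which is column 2 of [phi]_S.

(-3, -3, 0)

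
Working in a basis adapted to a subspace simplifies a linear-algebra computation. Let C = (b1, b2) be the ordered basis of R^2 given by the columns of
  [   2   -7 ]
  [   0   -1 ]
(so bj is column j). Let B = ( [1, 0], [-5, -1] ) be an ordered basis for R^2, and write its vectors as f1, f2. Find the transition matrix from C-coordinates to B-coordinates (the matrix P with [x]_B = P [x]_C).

Column j of P is [bj]_B, since P maps C-coordinates to B-coordinates.
Expressing b1 in B: b1 = 2f1 + 0·f2, so column 1 of P is [2, 0].
Doing the same for each bj gives P = [[2, -2], [0, 1]].

[[2, -2], [0, 1]]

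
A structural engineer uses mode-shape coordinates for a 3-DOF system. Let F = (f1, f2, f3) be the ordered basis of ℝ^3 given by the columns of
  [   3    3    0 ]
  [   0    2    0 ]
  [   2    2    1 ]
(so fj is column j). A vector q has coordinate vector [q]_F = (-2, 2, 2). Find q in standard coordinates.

The coordinates say q = -2f1 + 2f2 + 2f3; adding the scaled basis vectors gives (0, 4, 2).

(0, 4, 2)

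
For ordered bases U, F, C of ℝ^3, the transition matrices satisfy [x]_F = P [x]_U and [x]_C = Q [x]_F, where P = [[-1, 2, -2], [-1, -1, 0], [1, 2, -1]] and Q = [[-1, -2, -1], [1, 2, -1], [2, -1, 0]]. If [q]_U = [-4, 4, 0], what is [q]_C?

[-16, 8, 24]

Apply P to get F-coordinates [12, 0, 4], then Q to get C-coordinates.
The result is [q]_C = [-16, 8, 24].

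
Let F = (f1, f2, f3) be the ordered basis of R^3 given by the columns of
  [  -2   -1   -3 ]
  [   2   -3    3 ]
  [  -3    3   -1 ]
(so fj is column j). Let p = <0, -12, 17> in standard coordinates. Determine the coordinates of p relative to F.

[p]_F is the unique c with M c = p, where M has columns f1, ..., f3.
Gaussian elimination on [M | p] yields c = (-3, 3, 1).
Check: -3f1 + 3f2 + f3 = <0, -12, 17>.

<-3, 3, 1>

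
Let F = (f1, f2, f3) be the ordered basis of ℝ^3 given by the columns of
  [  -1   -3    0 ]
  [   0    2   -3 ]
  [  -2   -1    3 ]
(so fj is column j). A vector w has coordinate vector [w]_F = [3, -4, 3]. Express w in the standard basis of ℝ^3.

By definition w = 3f1 - 4f2 + 3f3.
Summing componentwise gives [9, -17, 7].

[9, -17, 7]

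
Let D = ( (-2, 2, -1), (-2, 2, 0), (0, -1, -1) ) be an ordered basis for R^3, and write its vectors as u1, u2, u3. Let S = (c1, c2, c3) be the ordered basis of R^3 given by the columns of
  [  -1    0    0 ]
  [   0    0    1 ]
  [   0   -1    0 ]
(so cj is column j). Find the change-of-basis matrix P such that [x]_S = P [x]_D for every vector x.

Column j of P is [uj]_S, since P maps D-coordinates to S-coordinates.
Expressing u1 in S: u1 = 2c1 + c2 + 2c3, so column 1 of P is (2, 1, 2).
Doing the same for each uj gives P = [[2, 2, 0], [1, 0, 1], [2, 2, -1]].

[[2, 2, 0], [1, 0, 1], [2, 2, -1]]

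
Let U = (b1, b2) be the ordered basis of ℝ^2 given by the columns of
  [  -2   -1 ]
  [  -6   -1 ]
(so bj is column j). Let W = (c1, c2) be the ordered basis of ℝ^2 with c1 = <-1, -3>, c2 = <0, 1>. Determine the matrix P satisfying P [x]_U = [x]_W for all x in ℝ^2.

Column j of P is [bj]_W, since P maps U-coordinates to W-coordinates.
Expressing b1 in W: b1 = 2c1 + 0·c2, so column 1 of P is <2, 0>.
Doing the same for each bj gives P = [[2, 1], [0, 2]].

[[2, 1], [0, 2]]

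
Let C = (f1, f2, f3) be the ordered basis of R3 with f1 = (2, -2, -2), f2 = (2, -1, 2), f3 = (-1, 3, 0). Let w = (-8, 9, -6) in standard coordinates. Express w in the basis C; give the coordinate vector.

(0, -3, 2)

[w]_C is the unique c with M c = w, where M has columns f1, ..., f3.
Solving this 3x3 system gives c = (0, -3, 2).
Check: 0·f1 - 3f2 + 2f3 = (-8, 9, -6).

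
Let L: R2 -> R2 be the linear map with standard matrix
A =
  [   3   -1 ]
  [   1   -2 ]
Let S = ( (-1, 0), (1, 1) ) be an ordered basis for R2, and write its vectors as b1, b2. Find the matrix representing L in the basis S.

[[2, -3], [-1, -1]]

Let P have columns b1, b2. Then [L]_S = P^(-1) A P.
Here det P = -1, so P^(-1) is integer; computing A P first and then P^(-1)(A P) gives [[2, -3], [-1, -1]].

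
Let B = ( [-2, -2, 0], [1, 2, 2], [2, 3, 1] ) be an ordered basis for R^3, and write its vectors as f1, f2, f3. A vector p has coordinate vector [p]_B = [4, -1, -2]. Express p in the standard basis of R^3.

The coordinates say p = 4f1 - f2 - 2f3; adding the scaled basis vectors gives [-13, -16, -4].

[-13, -16, -4]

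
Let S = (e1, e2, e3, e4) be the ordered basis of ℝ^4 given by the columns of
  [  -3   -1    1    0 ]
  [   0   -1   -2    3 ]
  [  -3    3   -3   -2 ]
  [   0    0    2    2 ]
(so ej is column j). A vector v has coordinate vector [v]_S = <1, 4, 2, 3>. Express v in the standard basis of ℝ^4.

v = M [v]_S, where M has columns e1, ..., e4.
Carrying out the matrix-vector product, v = <-5, 1, -3, 10>.

<-5, 1, -3, 10>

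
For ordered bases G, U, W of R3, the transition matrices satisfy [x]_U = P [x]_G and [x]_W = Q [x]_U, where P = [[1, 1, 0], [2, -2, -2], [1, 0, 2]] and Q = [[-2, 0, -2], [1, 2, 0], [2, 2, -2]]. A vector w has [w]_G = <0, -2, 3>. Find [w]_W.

<-8, -6, -20>

Composing the changes, [w]_W = Q P [w]_G.
Q P = [[-4, -2, -4], [5, -3, -4], [4, -2, -8]]; applying this to <0, -2, 3> gives <-8, -6, -20>.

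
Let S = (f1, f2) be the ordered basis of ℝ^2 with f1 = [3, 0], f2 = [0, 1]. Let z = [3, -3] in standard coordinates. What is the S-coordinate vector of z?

[1, -3]

Write z = c_1 f1 + c_2 f2 and solve for the c_i.
System: 3c_1 + 0c_2 = 3, 0c_1 + c_2 = -3; solving gives c_1 = 1, c_2 = -3.
Check: f1 - 3f2 = [3, -3].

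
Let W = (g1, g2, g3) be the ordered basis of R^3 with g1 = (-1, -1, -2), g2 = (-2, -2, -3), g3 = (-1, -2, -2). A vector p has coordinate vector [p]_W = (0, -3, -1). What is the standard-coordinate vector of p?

The coordinates say p = 0·g1 - 3g2 - g3; adding the scaled basis vectors gives (7, 8, 11).

(7, 8, 11)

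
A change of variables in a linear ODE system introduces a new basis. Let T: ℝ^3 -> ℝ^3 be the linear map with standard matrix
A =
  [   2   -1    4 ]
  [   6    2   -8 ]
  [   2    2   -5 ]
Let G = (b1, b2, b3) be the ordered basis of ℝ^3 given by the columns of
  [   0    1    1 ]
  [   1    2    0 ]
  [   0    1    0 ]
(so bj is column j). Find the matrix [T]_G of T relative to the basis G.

Let P have columns b1, ..., b3. Then [T]_G = P^(-1) A P.
Here det P = 1, so P^(-1) is integer; computing A P first and then P^(-1)(A P) gives [[-2, 0, 2], [2, 1, 2], [-3, 3, 0]].

[[-2, 0, 2], [2, 1, 2], [-3, 3, 0]]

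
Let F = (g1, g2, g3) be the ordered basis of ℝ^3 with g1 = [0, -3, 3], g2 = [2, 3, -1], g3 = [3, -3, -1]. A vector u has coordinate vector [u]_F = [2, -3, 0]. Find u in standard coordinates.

u = M [u]_F, where M has columns g1, ..., g3.
Carrying out the matrix-vector product, u = [-6, -15, 9].

[-6, -15, 9]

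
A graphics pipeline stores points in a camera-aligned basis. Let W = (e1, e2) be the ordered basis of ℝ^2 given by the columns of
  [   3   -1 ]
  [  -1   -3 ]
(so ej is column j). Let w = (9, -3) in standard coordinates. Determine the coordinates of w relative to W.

(3, 0)

[w]_W is the unique c with M c = w, where M has columns e1, e2.
System: 3c_1 - c_2 = 9, -c_1 - 3c_2 = -3; solving gives c_1 = 3, c_2 = 0.
Check: 3e1 + 0·e2 = (9, -3).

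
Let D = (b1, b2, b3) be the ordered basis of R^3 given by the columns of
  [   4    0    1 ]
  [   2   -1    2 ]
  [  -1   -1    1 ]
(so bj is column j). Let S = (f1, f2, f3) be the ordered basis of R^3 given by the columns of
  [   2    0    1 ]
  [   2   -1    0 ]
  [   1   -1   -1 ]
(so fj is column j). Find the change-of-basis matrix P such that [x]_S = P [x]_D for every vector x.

[[1, 0, 0], [0, 1, -2], [2, 0, 1]]

Take x = bj: its D-coordinates are the j-th standard unit vector, so P e_j — column j of P — equals [bj]_S.
b1 = f1 + 0·f2 + 2f3, giving column 1 = (1, 0, 2); repeating for each j gives P = [[1, 0, 0], [0, 1, -2], [2, 0, 1]].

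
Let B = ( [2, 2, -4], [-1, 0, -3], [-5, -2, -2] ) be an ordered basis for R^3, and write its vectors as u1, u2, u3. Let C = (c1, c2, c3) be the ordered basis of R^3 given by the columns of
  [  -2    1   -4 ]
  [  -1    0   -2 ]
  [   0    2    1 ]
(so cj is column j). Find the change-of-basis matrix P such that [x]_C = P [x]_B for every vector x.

Let M have columns uj and N have columns cj. Then for every x, N [x]_C = x = M [x]_B, so P = N^(-1) M.
Since det N = 1, N^(-1) has integer entries; multiplying gives P = [[-2, 2, 2], [-2, -1, -1], [0, -1, 0]].

[[-2, 2, 2], [-2, -1, -1], [0, -1, 0]]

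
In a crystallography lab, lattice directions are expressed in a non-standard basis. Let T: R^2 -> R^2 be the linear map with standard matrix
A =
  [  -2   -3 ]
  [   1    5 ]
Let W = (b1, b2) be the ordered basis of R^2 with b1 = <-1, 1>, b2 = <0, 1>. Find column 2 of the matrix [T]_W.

Column 2 of [T]_W is the W-coordinate vector of T(b2).
In standard coordinates T(b2) = A b2 = <-3, 5>.
Converting to W: <-3, 5> = 3b1 + 2b2, so the coordinate vector is <3, 2>.

<3, 2>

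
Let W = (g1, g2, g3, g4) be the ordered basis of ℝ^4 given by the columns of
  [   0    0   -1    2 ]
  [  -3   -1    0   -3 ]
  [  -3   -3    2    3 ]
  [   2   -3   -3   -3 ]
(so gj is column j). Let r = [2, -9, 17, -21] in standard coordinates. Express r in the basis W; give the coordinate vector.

[0, 0, 4, 3]

[r]_W is the unique c with M c = r, where M has columns g1, ..., g4.
Solving this 4x4 system gives c = (0, 0, 4, 3).
Check: 0·g1 + 0·g2 + 4g3 + 3g4 = [2, -9, 17, -21].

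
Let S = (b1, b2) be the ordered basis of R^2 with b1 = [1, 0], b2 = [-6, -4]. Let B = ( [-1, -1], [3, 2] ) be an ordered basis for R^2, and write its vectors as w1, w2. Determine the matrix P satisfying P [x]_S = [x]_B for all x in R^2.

Column j of P is [bj]_B, since P maps S-coordinates to B-coordinates.
Expressing b1 in B: b1 = 2w1 + w2, so column 1 of P is [2, 1].
Doing the same for each bj gives P = [[2, 0], [1, -2]].

[[2, 0], [1, -2]]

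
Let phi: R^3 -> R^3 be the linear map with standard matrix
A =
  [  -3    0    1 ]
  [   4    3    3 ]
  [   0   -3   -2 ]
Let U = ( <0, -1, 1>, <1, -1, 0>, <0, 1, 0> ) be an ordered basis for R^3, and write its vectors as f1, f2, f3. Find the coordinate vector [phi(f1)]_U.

<1, 1, 2>

Compute phi(f1) = A f1 = <1, 0, 1> in standard coordinates.
Then write this in U-coordinates: solve for y in y_1 f1 + ... + y_3 f3 = <1, 0, 1>.
This gives y = <1, 1, 2>, which is column 1 of [phi]_U.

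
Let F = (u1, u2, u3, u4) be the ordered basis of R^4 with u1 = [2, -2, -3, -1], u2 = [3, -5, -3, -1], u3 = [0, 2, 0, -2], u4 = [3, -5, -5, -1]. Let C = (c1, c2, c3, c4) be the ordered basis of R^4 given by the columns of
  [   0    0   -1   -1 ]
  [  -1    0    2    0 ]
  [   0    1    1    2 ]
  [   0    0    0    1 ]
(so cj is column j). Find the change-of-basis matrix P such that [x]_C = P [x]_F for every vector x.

Take x = uj: its F-coordinates are the j-th standard unit vector, so P e_j — column j of P — equals [uj]_C.
u1 = 0·c1 + 0·c2 - c3 - c4, giving column 1 = [0, 0, -1, -1]; repeating for each j gives P = [[0, 1, 2, 1], [0, 1, 2, -1], [-1, -2, 2, -2], [-1, -1, -2, -1]].

[[0, 1, 2, 1], [0, 1, 2, -1], [-1, -2, 2, -2], [-1, -1, -2, -1]]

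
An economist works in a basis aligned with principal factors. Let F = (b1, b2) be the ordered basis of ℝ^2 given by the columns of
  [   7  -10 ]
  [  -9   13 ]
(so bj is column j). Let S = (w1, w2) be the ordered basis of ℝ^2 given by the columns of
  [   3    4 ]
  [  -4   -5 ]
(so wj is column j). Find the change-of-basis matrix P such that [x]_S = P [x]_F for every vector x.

[[1, -2], [1, -1]]

Let M have columns bj and N have columns wj. Then for every x, N [x]_S = x = M [x]_F, so P = N^(-1) M.
Since det N = 1, N^(-1) has integer entries; multiplying gives P = [[1, -2], [1, -1]].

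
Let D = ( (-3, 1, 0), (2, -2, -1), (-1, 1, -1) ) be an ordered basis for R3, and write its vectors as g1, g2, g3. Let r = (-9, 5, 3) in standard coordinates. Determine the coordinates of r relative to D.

Write r = c_1 g1 + ... + c_3 g3 and solve for the c_i.
Solving this 3x3 system gives c = (2, -2, -1).
Check: 2g1 - 2g2 - g3 = (-9, 5, 3).

(2, -2, -1)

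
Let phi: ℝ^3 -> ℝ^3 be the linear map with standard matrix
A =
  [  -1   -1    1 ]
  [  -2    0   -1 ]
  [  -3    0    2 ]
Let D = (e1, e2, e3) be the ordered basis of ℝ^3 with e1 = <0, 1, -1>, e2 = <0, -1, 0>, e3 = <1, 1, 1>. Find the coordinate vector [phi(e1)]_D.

<0, -3, -2>

Compute phi(e1) = A e1 = <-2, 1, -2> in standard coordinates.
Then write this in D-coordinates: solve for y in y_1 e1 + ... + y_3 e3 = <-2, 1, -2>.
This gives y = <0, -3, -2>, which is column 1 of [phi]_D.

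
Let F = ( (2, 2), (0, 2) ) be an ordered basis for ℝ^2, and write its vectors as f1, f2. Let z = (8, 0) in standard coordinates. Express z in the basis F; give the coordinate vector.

[z]_F is the unique c with M c = z, where M has columns f1, f2.
System: 2c_1 + 0c_2 = 8, 2c_1 + 2c_2 = 0; solving gives c_1 = 4, c_2 = -4.
Check: 4f1 - 4f2 = (8, 0).

(4, -4)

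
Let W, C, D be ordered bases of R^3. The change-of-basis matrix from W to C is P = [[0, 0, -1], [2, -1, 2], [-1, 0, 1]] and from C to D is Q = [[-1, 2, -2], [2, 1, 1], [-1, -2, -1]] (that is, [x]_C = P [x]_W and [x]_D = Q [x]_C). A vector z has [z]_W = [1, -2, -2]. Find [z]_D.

Composing the changes, [z]_D = Q P [z]_W.
Q P = [[6, -2, 3], [1, -1, 1], [-3, 2, -4]]; applying this to [1, -2, -2] gives [4, 1, 1].

[4, 1, 1]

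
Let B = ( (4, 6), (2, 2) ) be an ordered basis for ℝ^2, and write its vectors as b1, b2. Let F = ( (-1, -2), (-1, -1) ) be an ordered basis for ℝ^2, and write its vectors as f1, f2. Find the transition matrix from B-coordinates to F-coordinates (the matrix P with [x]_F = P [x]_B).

[[-2, 0], [-2, -2]]

Take x = bj: its B-coordinates are the j-th standard unit vector, so P e_j — column j of P — equals [bj]_F.
b1 = -2f1 - 2f2, giving column 1 = (-2, -2); repeating for each j gives P = [[-2, 0], [-2, -2]].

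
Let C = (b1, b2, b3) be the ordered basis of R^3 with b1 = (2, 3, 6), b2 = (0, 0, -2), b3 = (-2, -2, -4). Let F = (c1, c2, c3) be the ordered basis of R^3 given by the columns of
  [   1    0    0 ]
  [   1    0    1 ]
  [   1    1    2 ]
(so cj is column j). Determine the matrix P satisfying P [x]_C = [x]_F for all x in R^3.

[[2, 0, -2], [2, -2, -2], [1, 0, 0]]

Take x = bj: its C-coordinates are the j-th standard unit vector, so P e_j — column j of P — equals [bj]_F.
b1 = 2c1 + 2c2 + c3, giving column 1 = (2, 2, 1); repeating for each j gives P = [[2, 0, -2], [2, -2, -2], [1, 0, 0]].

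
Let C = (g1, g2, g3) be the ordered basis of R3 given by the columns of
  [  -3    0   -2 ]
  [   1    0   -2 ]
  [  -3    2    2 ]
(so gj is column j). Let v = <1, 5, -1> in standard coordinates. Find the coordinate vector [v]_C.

We seek scalars with c_1 g1 + ... + c_3 g3 = v; equivalently solve M c = v where the columns of M are g1, ..., g3.
Gaussian elimination on [M | v] yields c = (1, 3, -2).
Check: g1 + 3g2 - 2g3 = <1, 5, -1>.

<1, 3, -2>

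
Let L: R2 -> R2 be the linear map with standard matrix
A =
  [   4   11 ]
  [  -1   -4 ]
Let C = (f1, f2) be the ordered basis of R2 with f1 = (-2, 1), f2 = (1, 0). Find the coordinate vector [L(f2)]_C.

(-1, 2)

Compute L(f2) = A f2 = (4, -1) in standard coordinates.
Then write this in C-coordinates: solve for y in y_1 f1 + y_2 f2 = (4, -1).
This gives y = (-1, 2), which is column 2 of [L]_C.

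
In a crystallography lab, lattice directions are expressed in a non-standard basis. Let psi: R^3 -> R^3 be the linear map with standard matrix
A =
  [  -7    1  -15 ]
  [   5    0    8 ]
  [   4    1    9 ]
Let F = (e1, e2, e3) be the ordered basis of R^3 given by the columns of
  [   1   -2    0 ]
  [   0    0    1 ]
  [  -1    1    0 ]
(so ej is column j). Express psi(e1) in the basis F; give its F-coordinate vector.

Column 1 of [psi]_F is the F-coordinate vector of psi(e1).
In standard coordinates psi(e1) = A e1 = [8, -3, -5].
Converting to F: [8, -3, -5] = 2e1 - 3e2 - 3e3, so the coordinate vector is [2, -3, -3].

[2, -3, -3]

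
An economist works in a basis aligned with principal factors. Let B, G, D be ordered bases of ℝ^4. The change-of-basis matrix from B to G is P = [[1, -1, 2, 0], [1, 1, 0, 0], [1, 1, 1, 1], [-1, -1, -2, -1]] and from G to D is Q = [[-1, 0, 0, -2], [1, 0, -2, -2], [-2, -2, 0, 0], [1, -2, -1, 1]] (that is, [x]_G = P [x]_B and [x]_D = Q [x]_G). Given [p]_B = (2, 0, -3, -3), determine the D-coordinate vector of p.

(-10, -10, 4, 3)

Apply P to get G-coordinates (-4, 2, -4, 7), then Q to get D-coordinates.
The result is [p]_D = (-10, -10, 4, 3).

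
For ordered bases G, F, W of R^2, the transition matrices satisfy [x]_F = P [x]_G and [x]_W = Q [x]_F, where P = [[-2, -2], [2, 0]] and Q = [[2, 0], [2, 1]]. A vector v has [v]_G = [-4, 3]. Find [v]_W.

[4, -4]

Apply P to get F-coordinates [2, -8], then Q to get W-coordinates.
The result is [v]_W = [4, -4].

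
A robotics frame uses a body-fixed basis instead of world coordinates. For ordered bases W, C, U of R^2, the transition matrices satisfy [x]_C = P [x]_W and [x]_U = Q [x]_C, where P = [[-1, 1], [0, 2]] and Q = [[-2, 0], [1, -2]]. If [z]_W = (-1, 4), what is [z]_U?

First [z]_C = P [z]_W = (5, 8).
Then [z]_U = Q [z]_C = (-10, -11).

(-10, -11)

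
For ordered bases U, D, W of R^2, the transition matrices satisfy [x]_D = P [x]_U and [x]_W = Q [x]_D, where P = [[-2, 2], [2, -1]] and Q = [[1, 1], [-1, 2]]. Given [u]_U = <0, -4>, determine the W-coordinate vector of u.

<-4, 16>

First [u]_D = P [u]_U = <-8, 4>.
Then [u]_W = Q [u]_D = <-4, 16>.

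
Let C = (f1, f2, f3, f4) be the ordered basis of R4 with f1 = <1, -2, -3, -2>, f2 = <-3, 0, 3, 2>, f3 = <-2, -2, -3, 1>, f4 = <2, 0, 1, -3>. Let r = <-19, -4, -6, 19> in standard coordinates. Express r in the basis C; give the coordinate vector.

We seek scalars with c_1 f1 + ... + c_4 f4 = r; equivalently solve M c = r where the columns of M are f1, ..., f4.
Solving this 4x4 system gives c = (-2, 1, 4, -3).
Check: -2f1 + f2 + 4f3 - 3f4 = <-19, -4, -6, 19>.

<-2, 1, 4, -3>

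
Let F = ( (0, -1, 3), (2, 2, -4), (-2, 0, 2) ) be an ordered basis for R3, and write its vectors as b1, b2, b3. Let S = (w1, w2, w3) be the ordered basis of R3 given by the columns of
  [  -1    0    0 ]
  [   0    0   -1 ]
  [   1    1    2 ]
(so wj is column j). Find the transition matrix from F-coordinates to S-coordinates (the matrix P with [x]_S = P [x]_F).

[[0, -2, 2], [1, 2, 0], [1, -2, 0]]

Take x = bj: its F-coordinates are the j-th standard unit vector, so P e_j — column j of P — equals [bj]_S.
b1 = 0·w1 + w2 + w3, giving column 1 = (0, 1, 1); repeating for each j gives P = [[0, -2, 2], [1, 2, 0], [1, -2, 0]].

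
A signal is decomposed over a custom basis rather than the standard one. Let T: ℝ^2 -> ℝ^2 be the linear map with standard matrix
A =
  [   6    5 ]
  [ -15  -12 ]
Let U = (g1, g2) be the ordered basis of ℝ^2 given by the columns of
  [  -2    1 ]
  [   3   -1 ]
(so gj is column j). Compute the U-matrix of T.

[[-3, -2], [-3, -3]]

The j-th column of [T]_U is [T(gj)]_U.
T(g1) = A g1 = (3, -6) = -3g1 - 3g2, so column 1 is (-3, -3).
Repeating for g2 and assembling the columns gives [[-3, -2], [-3, -3]].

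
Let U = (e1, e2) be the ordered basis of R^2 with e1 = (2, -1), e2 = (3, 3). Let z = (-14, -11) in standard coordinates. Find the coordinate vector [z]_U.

We seek scalars with c_1 e1 + c_2 e2 = z; equivalently solve M c = z where the columns of M are e1, e2.
System: 2c_1 + 3c_2 = -14, -c_1 + 3c_2 = -11; solving gives c_1 = -1, c_2 = -4.
Check: -e1 - 4e2 = (-14, -11).

(-1, -4)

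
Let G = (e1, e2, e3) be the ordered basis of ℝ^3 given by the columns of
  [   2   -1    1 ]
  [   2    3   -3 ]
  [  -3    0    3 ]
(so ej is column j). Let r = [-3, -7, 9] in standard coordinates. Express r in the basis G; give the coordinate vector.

[-2, 0, 1]

[r]_G is the unique c with M c = r, where M has columns e1, ..., e3.
Gaussian elimination on [M | r] yields c = (-2, 0, 1).
Check: -2e1 + 0·e2 + e3 = [-3, -7, 9].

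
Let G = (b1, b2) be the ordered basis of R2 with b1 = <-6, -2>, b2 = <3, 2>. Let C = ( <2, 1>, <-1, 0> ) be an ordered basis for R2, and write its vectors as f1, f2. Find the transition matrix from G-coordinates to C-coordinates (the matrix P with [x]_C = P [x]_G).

[[-2, 2], [2, 1]]

Let M have columns bj and N have columns fj. Then for every x, N [x]_C = x = M [x]_G, so P = N^(-1) M.
Since det N = 1, N^(-1) has integer entries; multiplying gives P = [[-2, 2], [2, 1]].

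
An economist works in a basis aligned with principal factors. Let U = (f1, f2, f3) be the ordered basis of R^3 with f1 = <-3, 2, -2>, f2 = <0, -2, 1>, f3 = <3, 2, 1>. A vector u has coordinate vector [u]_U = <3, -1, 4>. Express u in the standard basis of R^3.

The coordinates say u = 3f1 - f2 + 4f3; adding the scaled basis vectors gives <3, 16, -3>.

<3, 16, -3>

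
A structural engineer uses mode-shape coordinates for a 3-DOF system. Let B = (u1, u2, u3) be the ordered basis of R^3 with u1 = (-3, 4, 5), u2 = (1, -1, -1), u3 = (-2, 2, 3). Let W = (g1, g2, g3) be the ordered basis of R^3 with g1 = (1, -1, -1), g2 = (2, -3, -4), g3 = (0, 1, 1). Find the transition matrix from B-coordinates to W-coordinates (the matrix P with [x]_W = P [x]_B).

[[-1, 1, 0], [-1, 0, -1], [0, 0, -1]]

Column j of P is [uj]_W, since P maps B-coordinates to W-coordinates.
Expressing u1 in W: u1 = -g1 - g2 + 0·g3, so column 1 of P is (-1, -1, 0).
Doing the same for each uj gives P = [[-1, 1, 0], [-1, 0, -1], [0, 0, -1]].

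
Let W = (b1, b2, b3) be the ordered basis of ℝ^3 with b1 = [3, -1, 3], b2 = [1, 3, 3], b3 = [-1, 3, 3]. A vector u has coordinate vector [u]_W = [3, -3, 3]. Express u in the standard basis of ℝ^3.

The coordinates say u = 3b1 - 3b2 + 3b3; adding the scaled basis vectors gives [3, -3, 9].

[3, -3, 9]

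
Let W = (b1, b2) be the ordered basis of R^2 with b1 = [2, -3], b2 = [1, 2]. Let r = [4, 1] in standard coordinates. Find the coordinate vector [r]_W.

Write r = c_1 b1 + c_2 b2 and solve for the c_i.
System: 2c_1 + c_2 = 4, -3c_1 + 2c_2 = 1; solving gives c_1 = 1, c_2 = 2.
Check: b1 + 2b2 = [4, 1].

[1, 2]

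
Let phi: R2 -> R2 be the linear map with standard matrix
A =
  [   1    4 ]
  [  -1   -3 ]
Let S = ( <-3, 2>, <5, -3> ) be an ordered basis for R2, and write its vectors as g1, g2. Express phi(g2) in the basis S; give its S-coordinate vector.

<-1, -2>

Compute phi(g2) = A g2 = <-7, 4> in standard coordinates.
Then write this in S-coordinates: solve for y in y_1 g1 + y_2 g2 = <-7, 4>.
This gives y = <-1, -2>, which is column 2 of [phi]_S.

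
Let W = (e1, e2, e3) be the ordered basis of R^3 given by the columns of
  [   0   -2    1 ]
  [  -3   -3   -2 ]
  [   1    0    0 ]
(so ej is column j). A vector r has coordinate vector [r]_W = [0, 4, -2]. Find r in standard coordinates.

[-10, -8, 0]

The coordinates say r = 0·e1 + 4e2 - 2e3; adding the scaled basis vectors gives [-10, -8, 0].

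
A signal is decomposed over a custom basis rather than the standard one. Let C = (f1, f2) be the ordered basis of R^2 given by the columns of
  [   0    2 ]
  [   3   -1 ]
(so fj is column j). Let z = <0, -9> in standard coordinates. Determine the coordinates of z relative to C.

<-3, 0>

We seek scalars with c_1 f1 + c_2 f2 = z; equivalently solve M c = z where the columns of M are f1, f2.
System: 0c_1 + 2c_2 = 0, 3c_1 - c_2 = -9; solving gives c_1 = -3, c_2 = 0.
Check: -3f1 + 0·f2 = <0, -9>.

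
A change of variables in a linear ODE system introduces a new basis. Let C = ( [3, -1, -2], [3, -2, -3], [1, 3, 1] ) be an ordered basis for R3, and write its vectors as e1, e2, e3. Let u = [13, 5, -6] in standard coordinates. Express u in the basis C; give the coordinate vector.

We seek scalars with c_1 e1 + ... + c_3 e3 = u; equivalently solve M c = u where the columns of M are e1, ..., e3.
Row-reducing the augmented matrix [M | u] gives c = (-1, 4, 4).
Check: -e1 + 4e2 + 4e3 = [13, 5, -6].

[-1, 4, 4]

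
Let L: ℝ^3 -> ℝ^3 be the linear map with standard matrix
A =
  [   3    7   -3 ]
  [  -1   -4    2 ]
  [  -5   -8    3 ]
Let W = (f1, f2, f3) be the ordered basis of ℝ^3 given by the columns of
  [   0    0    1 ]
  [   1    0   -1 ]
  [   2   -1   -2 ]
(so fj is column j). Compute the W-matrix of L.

[[1, 1, 1], [2, -1, 1], [1, 3, 2]]

With P the matrix whose columns are f1, ..., f3, [L]_W = P^(-1) A P.
Column by column: L(f1) = A f1 = (1, 0, -2); its W-coordinates (1, 2, 1) give column 1.
Continuing for each basis vector yields [L]_W = [[1, 1, 1], [2, -1, 1], [1, 3, 2]].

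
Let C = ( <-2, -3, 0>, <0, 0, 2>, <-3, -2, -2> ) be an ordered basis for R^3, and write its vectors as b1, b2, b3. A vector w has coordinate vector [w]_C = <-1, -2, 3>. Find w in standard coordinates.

w = M [w]_C, where M has columns b1, ..., b3.
Carrying out the matrix-vector product, w = <-7, -3, -10>.

<-7, -3, -10>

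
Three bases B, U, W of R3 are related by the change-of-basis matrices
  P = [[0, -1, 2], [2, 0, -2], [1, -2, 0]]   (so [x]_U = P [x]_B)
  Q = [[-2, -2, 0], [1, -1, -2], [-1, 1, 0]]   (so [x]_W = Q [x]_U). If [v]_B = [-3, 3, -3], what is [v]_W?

[18, 9, 9]

Apply P to get U-coordinates [-9, 0, -9], then Q to get W-coordinates.
The result is [v]_W = [18, 9, 9].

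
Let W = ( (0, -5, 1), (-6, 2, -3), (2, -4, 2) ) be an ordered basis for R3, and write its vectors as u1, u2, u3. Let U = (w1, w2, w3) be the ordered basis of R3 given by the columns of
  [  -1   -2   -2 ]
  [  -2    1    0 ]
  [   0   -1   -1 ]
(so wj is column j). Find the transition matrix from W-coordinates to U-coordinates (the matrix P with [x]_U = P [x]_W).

Let M have columns uj and N have columns wj. Then for every x, N [x]_U = x = M [x]_W, so P = N^(-1) M.
Since det N = 1, N^(-1) has integer entries; multiplying gives P = [[2, 0, 2], [-1, 2, 0], [0, 1, -2]].

[[2, 0, 2], [-1, 2, 0], [0, 1, -2]]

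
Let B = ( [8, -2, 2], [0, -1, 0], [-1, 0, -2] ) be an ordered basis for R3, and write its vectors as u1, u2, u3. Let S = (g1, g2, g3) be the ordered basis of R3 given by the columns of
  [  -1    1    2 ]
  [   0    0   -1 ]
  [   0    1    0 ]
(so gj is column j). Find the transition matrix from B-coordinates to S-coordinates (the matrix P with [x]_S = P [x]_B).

[[-2, 2, -1], [2, 0, -2], [2, 1, 0]]

Let M have columns uj and N have columns gj. Then for every x, N [x]_S = x = M [x]_B, so P = N^(-1) M.
Since det N = -1, N^(-1) has integer entries; multiplying gives P = [[-2, 2, -1], [2, 0, -2], [2, 1, 0]].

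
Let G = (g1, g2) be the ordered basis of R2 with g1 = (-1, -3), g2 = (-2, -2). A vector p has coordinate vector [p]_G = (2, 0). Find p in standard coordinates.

p = M [p]_G, where M has columns g1, g2.
Carrying out the matrix-vector product, p = (-2, -6).

(-2, -6)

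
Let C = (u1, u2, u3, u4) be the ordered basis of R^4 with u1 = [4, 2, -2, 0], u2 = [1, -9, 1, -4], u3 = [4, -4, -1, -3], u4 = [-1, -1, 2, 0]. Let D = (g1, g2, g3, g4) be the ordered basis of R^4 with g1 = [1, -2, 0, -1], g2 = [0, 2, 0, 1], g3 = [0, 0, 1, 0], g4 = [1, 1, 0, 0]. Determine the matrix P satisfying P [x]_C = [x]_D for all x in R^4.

[[2, 2, 2, 0], [2, -2, -1, 0], [-2, 1, -1, 2], [2, -1, 2, -1]]

Let M have columns uj and N have columns gj. Then for every x, N [x]_D = x = M [x]_C, so P = N^(-1) M.
Since det N = -1, N^(-1) has integer entries; multiplying gives P = [[2, 2, 2, 0], [2, -2, -1, 0], [-2, 1, -1, 2], [2, -1, 2, -1]].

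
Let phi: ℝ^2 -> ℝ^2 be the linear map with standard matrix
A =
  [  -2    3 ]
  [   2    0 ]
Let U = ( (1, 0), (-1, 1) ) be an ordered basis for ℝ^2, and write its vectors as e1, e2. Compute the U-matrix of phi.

The j-th column of [phi]_U is [phi(ej)]_U.
phi(e1) = A e1 = (-2, 2) = 0·e1 + 2e2, so column 1 is (0, 2).
Repeating for e2 and assembling the columns gives [[0, 3], [2, -2]].

[[0, 3], [2, -2]]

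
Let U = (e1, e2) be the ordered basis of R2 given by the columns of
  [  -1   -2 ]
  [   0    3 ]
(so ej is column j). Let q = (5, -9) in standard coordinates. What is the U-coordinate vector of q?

Write q = c_1 e1 + c_2 e2 and solve for the c_i.
System: -c_1 - 2c_2 = 5, 0c_1 + 3c_2 = -9; solving gives c_1 = 1, c_2 = -3.
Check: e1 - 3e2 = (5, -9).

(1, -3)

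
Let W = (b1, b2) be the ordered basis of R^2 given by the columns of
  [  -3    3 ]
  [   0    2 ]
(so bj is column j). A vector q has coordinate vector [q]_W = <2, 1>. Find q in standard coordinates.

<-3, 2>

The coordinates say q = 2b1 + b2; adding the scaled basis vectors gives <-3, 2>.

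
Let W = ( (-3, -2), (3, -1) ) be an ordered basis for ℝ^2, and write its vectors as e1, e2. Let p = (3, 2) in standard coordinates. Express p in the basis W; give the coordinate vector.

(-1, 0)

We seek scalars with c_1 e1 + c_2 e2 = p; equivalently solve M c = p where the columns of M are e1, e2.
System: -3c_1 + 3c_2 = 3, -2c_1 - c_2 = 2; solving gives c_1 = -1, c_2 = 0.
Check: -e1 + 0·e2 = (3, 2).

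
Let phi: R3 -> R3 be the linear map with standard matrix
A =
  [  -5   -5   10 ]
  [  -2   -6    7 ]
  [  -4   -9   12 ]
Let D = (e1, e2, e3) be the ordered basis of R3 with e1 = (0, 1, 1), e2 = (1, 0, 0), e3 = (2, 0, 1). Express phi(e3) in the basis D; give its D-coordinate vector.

Column 3 of [phi]_D is the D-coordinate vector of phi(e3).
In standard coordinates phi(e3) = A e3 = (0, 3, 4).
Converting to D: (0, 3, 4) = 3e1 - 2e2 + e3, so the coordinate vector is (3, -2, 1).

(3, -2, 1)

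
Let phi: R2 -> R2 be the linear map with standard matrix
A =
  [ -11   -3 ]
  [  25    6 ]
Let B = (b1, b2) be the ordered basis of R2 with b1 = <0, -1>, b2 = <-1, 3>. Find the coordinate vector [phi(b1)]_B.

<-3, -3>

Compute phi(b1) = A b1 = <3, -6> in standard coordinates.
Then write this in B-coordinates: solve for y in y_1 b1 + y_2 b2 = <3, -6>.
This gives y = <-3, -3>, which is column 1 of [phi]_B.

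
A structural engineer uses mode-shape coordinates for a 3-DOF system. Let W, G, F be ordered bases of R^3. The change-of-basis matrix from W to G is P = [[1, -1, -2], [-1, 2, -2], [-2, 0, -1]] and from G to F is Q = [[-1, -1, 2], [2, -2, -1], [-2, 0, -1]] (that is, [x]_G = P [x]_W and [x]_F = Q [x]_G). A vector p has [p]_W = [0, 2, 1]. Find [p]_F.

[0, -11, 9]

Composing the changes, [p]_F = Q P [p]_W.
Q P = [[-4, -1, 2], [6, -6, 1], [0, 2, 5]]; applying this to [0, 2, 1] gives [0, -11, 9].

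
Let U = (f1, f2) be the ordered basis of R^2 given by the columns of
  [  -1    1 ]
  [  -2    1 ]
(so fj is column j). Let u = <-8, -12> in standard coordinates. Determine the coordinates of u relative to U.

<4, -4>

We seek scalars with c_1 f1 + c_2 f2 = u; equivalently solve M c = u where the columns of M are f1, f2.
System: -c_1 + c_2 = -8, -2c_1 + c_2 = -12; solving gives c_1 = 4, c_2 = -4.
Check: 4f1 - 4f2 = <-8, -12>.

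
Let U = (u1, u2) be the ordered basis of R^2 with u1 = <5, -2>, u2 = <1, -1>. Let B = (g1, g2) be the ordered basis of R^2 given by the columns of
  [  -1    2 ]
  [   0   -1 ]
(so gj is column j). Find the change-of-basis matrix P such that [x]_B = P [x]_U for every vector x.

Let M have columns uj and N have columns gj. Then for every x, N [x]_B = x = M [x]_U, so P = N^(-1) M.
Since det N = 1, N^(-1) has integer entries; multiplying gives P = [[-1, 1], [2, 1]].

[[-1, 1], [2, 1]]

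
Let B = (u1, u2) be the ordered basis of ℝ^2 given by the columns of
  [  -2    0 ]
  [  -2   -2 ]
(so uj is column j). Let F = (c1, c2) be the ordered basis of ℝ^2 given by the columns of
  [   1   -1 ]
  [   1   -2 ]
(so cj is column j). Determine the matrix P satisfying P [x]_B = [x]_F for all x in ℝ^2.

[[-2, 2], [0, 2]]

Column j of P is [uj]_F, since P maps B-coordinates to F-coordinates.
Expressing u1 in F: u1 = -2c1 + 0·c2, so column 1 of P is (-2, 0).
Doing the same for each uj gives P = [[-2, 2], [0, 2]].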